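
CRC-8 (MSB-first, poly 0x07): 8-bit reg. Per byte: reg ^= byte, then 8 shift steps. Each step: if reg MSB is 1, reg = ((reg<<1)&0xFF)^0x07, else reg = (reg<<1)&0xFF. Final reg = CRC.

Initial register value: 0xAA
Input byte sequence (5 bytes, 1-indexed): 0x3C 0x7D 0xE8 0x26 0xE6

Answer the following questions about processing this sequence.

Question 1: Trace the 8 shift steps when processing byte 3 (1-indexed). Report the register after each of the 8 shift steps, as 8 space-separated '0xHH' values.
After byte 1 (0x3C): reg=0xEB
After byte 2 (0x7D): reg=0xEB
Register before byte 3: 0xEB
After XOR with byte 0xE8: 0x03

Answer: 0x06 0x0C 0x18 0x30 0x60 0xC0 0x87 0x09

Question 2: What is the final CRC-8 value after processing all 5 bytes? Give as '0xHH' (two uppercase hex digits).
Answer: 0xD1

Derivation:
After byte 1 (0x3C): reg=0xEB
After byte 2 (0x7D): reg=0xEB
After byte 3 (0xE8): reg=0x09
After byte 4 (0x26): reg=0xCD
After byte 5 (0xE6): reg=0xD1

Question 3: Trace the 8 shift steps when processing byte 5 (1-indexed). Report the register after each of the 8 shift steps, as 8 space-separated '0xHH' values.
Answer: 0x56 0xAC 0x5F 0xBE 0x7B 0xF6 0xEB 0xD1

Derivation:
After byte 1 (0x3C): reg=0xEB
After byte 2 (0x7D): reg=0xEB
After byte 3 (0xE8): reg=0x09
After byte 4 (0x26): reg=0xCD
Register before byte 5: 0xCD
After XOR with byte 0xE6: 0x2B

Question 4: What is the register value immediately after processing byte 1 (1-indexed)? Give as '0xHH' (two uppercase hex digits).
Answer: 0xEB

Derivation:
After byte 1 (0x3C): reg=0xEB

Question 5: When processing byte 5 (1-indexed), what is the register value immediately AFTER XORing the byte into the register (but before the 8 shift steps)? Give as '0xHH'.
Answer: 0x2B

Derivation:
Register before byte 5: 0xCD
Byte 5: 0xE6
0xCD XOR 0xE6 = 0x2B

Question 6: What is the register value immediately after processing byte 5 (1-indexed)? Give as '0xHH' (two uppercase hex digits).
After byte 1 (0x3C): reg=0xEB
After byte 2 (0x7D): reg=0xEB
After byte 3 (0xE8): reg=0x09
After byte 4 (0x26): reg=0xCD
After byte 5 (0xE6): reg=0xD1

Answer: 0xD1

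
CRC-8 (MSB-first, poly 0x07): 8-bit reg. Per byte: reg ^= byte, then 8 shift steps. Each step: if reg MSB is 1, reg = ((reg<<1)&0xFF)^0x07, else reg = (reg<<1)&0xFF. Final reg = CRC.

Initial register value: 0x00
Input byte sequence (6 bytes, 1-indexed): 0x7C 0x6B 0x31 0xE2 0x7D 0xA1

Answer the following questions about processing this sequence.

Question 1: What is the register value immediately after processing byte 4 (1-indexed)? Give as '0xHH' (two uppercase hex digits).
After byte 1 (0x7C): reg=0x73
After byte 2 (0x6B): reg=0x48
After byte 3 (0x31): reg=0x68
After byte 4 (0xE2): reg=0xBF

Answer: 0xBF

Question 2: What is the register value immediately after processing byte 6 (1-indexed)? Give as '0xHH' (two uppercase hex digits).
Answer: 0xA9

Derivation:
After byte 1 (0x7C): reg=0x73
After byte 2 (0x6B): reg=0x48
After byte 3 (0x31): reg=0x68
After byte 4 (0xE2): reg=0xBF
After byte 5 (0x7D): reg=0x40
After byte 6 (0xA1): reg=0xA9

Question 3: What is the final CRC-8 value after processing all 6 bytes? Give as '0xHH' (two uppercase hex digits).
After byte 1 (0x7C): reg=0x73
After byte 2 (0x6B): reg=0x48
After byte 3 (0x31): reg=0x68
After byte 4 (0xE2): reg=0xBF
After byte 5 (0x7D): reg=0x40
After byte 6 (0xA1): reg=0xA9

Answer: 0xA9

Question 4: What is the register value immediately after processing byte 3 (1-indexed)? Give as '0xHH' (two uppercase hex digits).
Answer: 0x68

Derivation:
After byte 1 (0x7C): reg=0x73
After byte 2 (0x6B): reg=0x48
After byte 3 (0x31): reg=0x68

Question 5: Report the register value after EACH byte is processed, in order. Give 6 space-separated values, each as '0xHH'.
0x73 0x48 0x68 0xBF 0x40 0xA9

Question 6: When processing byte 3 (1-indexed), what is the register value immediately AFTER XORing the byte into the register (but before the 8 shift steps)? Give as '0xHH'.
Answer: 0x79

Derivation:
Register before byte 3: 0x48
Byte 3: 0x31
0x48 XOR 0x31 = 0x79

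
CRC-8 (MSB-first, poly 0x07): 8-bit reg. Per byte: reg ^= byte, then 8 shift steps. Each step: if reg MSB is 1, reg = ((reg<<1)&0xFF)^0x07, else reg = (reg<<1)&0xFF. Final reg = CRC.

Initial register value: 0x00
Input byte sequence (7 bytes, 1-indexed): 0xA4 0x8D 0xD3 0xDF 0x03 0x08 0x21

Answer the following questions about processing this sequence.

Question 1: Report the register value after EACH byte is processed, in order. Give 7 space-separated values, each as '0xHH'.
0x75 0xE6 0x8B 0xAB 0x51 0x88 0x56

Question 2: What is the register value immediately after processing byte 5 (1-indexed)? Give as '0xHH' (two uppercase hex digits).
Answer: 0x51

Derivation:
After byte 1 (0xA4): reg=0x75
After byte 2 (0x8D): reg=0xE6
After byte 3 (0xD3): reg=0x8B
After byte 4 (0xDF): reg=0xAB
After byte 5 (0x03): reg=0x51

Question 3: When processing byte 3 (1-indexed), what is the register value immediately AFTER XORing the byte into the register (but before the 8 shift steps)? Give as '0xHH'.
Answer: 0x35

Derivation:
Register before byte 3: 0xE6
Byte 3: 0xD3
0xE6 XOR 0xD3 = 0x35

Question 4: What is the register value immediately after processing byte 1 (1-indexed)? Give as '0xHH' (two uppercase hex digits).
Answer: 0x75

Derivation:
After byte 1 (0xA4): reg=0x75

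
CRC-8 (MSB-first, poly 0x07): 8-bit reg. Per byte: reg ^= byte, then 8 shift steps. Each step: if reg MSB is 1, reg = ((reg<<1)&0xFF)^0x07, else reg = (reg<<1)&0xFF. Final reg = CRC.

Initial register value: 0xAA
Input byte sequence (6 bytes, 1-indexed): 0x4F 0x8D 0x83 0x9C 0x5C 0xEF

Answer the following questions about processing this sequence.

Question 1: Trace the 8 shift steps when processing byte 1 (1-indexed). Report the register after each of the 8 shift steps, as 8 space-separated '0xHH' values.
Answer: 0xCD 0x9D 0x3D 0x7A 0xF4 0xEF 0xD9 0xB5

Derivation:
Register before byte 1: 0xAA
After XOR with byte 0x4F: 0xE5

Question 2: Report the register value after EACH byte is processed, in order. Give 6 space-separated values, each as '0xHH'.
0xB5 0xA8 0xD1 0xE4 0x21 0x64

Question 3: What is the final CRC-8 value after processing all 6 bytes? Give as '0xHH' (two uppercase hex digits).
Answer: 0x64

Derivation:
After byte 1 (0x4F): reg=0xB5
After byte 2 (0x8D): reg=0xA8
After byte 3 (0x83): reg=0xD1
After byte 4 (0x9C): reg=0xE4
After byte 5 (0x5C): reg=0x21
After byte 6 (0xEF): reg=0x64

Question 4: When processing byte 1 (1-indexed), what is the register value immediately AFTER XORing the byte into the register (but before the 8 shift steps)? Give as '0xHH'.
Register before byte 1: 0xAA
Byte 1: 0x4F
0xAA XOR 0x4F = 0xE5

Answer: 0xE5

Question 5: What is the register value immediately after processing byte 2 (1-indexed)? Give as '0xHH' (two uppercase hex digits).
After byte 1 (0x4F): reg=0xB5
After byte 2 (0x8D): reg=0xA8

Answer: 0xA8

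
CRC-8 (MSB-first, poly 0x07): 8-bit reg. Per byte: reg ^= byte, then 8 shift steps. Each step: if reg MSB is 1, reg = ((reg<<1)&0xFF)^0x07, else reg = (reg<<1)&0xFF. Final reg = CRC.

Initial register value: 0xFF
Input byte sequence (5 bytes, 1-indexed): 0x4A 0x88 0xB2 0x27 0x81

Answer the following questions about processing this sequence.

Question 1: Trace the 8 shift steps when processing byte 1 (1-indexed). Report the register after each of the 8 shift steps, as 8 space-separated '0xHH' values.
Register before byte 1: 0xFF
After XOR with byte 0x4A: 0xB5

Answer: 0x6D 0xDA 0xB3 0x61 0xC2 0x83 0x01 0x02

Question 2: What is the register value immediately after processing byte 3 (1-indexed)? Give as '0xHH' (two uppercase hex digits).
After byte 1 (0x4A): reg=0x02
After byte 2 (0x88): reg=0xBF
After byte 3 (0xB2): reg=0x23

Answer: 0x23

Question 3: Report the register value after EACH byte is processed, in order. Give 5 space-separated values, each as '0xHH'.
0x02 0xBF 0x23 0x1C 0xDA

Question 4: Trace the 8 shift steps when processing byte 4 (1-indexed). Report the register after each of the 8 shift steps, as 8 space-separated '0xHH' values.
Answer: 0x08 0x10 0x20 0x40 0x80 0x07 0x0E 0x1C

Derivation:
After byte 1 (0x4A): reg=0x02
After byte 2 (0x88): reg=0xBF
After byte 3 (0xB2): reg=0x23
Register before byte 4: 0x23
After XOR with byte 0x27: 0x04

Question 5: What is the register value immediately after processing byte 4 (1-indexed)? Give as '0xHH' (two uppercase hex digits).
After byte 1 (0x4A): reg=0x02
After byte 2 (0x88): reg=0xBF
After byte 3 (0xB2): reg=0x23
After byte 4 (0x27): reg=0x1C

Answer: 0x1C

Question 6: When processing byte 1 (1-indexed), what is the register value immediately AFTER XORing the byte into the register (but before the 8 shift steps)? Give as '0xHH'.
Answer: 0xB5

Derivation:
Register before byte 1: 0xFF
Byte 1: 0x4A
0xFF XOR 0x4A = 0xB5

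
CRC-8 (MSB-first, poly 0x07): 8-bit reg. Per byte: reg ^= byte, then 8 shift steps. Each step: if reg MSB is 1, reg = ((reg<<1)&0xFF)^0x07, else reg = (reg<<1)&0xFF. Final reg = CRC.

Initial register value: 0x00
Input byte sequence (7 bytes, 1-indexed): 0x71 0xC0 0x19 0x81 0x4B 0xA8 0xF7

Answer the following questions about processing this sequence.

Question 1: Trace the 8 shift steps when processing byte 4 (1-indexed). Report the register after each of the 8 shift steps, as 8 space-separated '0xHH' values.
Answer: 0x5E 0xBC 0x7F 0xFE 0xFB 0xF1 0xE5 0xCD

Derivation:
After byte 1 (0x71): reg=0x50
After byte 2 (0xC0): reg=0xF9
After byte 3 (0x19): reg=0xAE
Register before byte 4: 0xAE
After XOR with byte 0x81: 0x2F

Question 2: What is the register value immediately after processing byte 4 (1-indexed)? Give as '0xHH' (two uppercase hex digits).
After byte 1 (0x71): reg=0x50
After byte 2 (0xC0): reg=0xF9
After byte 3 (0x19): reg=0xAE
After byte 4 (0x81): reg=0xCD

Answer: 0xCD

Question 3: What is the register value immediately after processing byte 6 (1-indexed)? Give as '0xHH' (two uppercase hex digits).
After byte 1 (0x71): reg=0x50
After byte 2 (0xC0): reg=0xF9
After byte 3 (0x19): reg=0xAE
After byte 4 (0x81): reg=0xCD
After byte 5 (0x4B): reg=0x9B
After byte 6 (0xA8): reg=0x99

Answer: 0x99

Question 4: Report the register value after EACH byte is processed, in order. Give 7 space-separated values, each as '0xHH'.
0x50 0xF9 0xAE 0xCD 0x9B 0x99 0x0D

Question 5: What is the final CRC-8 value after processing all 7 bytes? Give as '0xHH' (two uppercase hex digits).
After byte 1 (0x71): reg=0x50
After byte 2 (0xC0): reg=0xF9
After byte 3 (0x19): reg=0xAE
After byte 4 (0x81): reg=0xCD
After byte 5 (0x4B): reg=0x9B
After byte 6 (0xA8): reg=0x99
After byte 7 (0xF7): reg=0x0D

Answer: 0x0D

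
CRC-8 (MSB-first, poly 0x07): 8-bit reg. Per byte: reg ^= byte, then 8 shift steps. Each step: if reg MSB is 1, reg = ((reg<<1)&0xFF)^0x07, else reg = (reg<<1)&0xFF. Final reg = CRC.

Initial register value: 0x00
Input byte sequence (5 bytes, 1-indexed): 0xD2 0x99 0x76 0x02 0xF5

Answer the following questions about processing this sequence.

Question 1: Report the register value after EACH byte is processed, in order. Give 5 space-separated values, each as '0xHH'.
0x30 0x56 0xE0 0xA0 0xAC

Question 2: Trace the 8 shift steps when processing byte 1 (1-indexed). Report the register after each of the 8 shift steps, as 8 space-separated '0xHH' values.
Register before byte 1: 0x00
After XOR with byte 0xD2: 0xD2

Answer: 0xA3 0x41 0x82 0x03 0x06 0x0C 0x18 0x30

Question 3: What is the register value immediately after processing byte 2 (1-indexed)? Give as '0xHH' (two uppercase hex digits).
Answer: 0x56

Derivation:
After byte 1 (0xD2): reg=0x30
After byte 2 (0x99): reg=0x56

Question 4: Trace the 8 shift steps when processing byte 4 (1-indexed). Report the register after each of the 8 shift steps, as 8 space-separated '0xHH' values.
Answer: 0xC3 0x81 0x05 0x0A 0x14 0x28 0x50 0xA0

Derivation:
After byte 1 (0xD2): reg=0x30
After byte 2 (0x99): reg=0x56
After byte 3 (0x76): reg=0xE0
Register before byte 4: 0xE0
After XOR with byte 0x02: 0xE2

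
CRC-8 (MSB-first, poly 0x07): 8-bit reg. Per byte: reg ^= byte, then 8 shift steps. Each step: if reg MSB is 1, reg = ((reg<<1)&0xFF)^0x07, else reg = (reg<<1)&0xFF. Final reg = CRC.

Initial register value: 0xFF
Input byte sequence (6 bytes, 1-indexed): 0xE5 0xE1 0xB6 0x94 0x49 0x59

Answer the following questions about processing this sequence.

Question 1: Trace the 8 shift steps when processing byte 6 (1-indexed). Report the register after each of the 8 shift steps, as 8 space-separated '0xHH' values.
After byte 1 (0xE5): reg=0x46
After byte 2 (0xE1): reg=0x7C
After byte 3 (0xB6): reg=0x78
After byte 4 (0x94): reg=0x8A
After byte 5 (0x49): reg=0x47
Register before byte 6: 0x47
After XOR with byte 0x59: 0x1E

Answer: 0x3C 0x78 0xF0 0xE7 0xC9 0x95 0x2D 0x5A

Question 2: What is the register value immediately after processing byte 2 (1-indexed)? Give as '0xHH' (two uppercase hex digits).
Answer: 0x7C

Derivation:
After byte 1 (0xE5): reg=0x46
After byte 2 (0xE1): reg=0x7C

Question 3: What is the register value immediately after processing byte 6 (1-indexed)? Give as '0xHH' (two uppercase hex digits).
Answer: 0x5A

Derivation:
After byte 1 (0xE5): reg=0x46
After byte 2 (0xE1): reg=0x7C
After byte 3 (0xB6): reg=0x78
After byte 4 (0x94): reg=0x8A
After byte 5 (0x49): reg=0x47
After byte 6 (0x59): reg=0x5A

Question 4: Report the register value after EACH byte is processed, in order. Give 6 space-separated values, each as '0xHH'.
0x46 0x7C 0x78 0x8A 0x47 0x5A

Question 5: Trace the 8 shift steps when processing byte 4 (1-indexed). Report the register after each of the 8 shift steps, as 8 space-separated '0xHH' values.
After byte 1 (0xE5): reg=0x46
After byte 2 (0xE1): reg=0x7C
After byte 3 (0xB6): reg=0x78
Register before byte 4: 0x78
After XOR with byte 0x94: 0xEC

Answer: 0xDF 0xB9 0x75 0xEA 0xD3 0xA1 0x45 0x8A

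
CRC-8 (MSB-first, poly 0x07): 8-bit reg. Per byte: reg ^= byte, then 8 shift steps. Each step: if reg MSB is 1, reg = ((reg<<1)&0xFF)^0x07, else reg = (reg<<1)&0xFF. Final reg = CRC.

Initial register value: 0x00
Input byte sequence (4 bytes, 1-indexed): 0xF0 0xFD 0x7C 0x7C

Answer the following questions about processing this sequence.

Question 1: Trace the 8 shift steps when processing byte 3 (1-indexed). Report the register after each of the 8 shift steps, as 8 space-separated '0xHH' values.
Answer: 0x2D 0x5A 0xB4 0x6F 0xDE 0xBB 0x71 0xE2

Derivation:
After byte 1 (0xF0): reg=0xDE
After byte 2 (0xFD): reg=0xE9
Register before byte 3: 0xE9
After XOR with byte 0x7C: 0x95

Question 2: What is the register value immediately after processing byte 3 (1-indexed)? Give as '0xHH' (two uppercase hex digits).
Answer: 0xE2

Derivation:
After byte 1 (0xF0): reg=0xDE
After byte 2 (0xFD): reg=0xE9
After byte 3 (0x7C): reg=0xE2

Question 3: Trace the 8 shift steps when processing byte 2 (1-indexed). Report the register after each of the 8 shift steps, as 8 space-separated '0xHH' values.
Answer: 0x46 0x8C 0x1F 0x3E 0x7C 0xF8 0xF7 0xE9

Derivation:
After byte 1 (0xF0): reg=0xDE
Register before byte 2: 0xDE
After XOR with byte 0xFD: 0x23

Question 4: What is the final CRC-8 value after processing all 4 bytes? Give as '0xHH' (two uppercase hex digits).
After byte 1 (0xF0): reg=0xDE
After byte 2 (0xFD): reg=0xE9
After byte 3 (0x7C): reg=0xE2
After byte 4 (0x7C): reg=0xD3

Answer: 0xD3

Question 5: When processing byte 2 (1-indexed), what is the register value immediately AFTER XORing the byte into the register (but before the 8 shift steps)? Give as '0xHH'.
Register before byte 2: 0xDE
Byte 2: 0xFD
0xDE XOR 0xFD = 0x23

Answer: 0x23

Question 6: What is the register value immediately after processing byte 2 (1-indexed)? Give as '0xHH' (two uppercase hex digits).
Answer: 0xE9

Derivation:
After byte 1 (0xF0): reg=0xDE
After byte 2 (0xFD): reg=0xE9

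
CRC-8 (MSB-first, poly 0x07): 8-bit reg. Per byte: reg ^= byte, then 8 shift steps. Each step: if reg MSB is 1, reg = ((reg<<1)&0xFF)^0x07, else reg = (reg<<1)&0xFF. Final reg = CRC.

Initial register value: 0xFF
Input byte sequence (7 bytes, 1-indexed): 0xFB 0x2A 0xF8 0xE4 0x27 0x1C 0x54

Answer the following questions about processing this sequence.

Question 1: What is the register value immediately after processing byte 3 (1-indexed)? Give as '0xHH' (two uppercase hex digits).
Answer: 0x61

Derivation:
After byte 1 (0xFB): reg=0x1C
After byte 2 (0x2A): reg=0x82
After byte 3 (0xF8): reg=0x61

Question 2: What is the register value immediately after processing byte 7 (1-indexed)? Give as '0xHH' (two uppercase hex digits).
Answer: 0x2A

Derivation:
After byte 1 (0xFB): reg=0x1C
After byte 2 (0x2A): reg=0x82
After byte 3 (0xF8): reg=0x61
After byte 4 (0xE4): reg=0x92
After byte 5 (0x27): reg=0x02
After byte 6 (0x1C): reg=0x5A
After byte 7 (0x54): reg=0x2A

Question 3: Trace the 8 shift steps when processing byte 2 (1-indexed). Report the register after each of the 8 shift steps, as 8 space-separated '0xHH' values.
Answer: 0x6C 0xD8 0xB7 0x69 0xD2 0xA3 0x41 0x82

Derivation:
After byte 1 (0xFB): reg=0x1C
Register before byte 2: 0x1C
After XOR with byte 0x2A: 0x36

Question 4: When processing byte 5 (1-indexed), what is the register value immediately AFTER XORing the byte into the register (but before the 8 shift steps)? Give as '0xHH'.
Answer: 0xB5

Derivation:
Register before byte 5: 0x92
Byte 5: 0x27
0x92 XOR 0x27 = 0xB5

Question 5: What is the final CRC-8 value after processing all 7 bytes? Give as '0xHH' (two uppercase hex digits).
Answer: 0x2A

Derivation:
After byte 1 (0xFB): reg=0x1C
After byte 2 (0x2A): reg=0x82
After byte 3 (0xF8): reg=0x61
After byte 4 (0xE4): reg=0x92
After byte 5 (0x27): reg=0x02
After byte 6 (0x1C): reg=0x5A
After byte 7 (0x54): reg=0x2A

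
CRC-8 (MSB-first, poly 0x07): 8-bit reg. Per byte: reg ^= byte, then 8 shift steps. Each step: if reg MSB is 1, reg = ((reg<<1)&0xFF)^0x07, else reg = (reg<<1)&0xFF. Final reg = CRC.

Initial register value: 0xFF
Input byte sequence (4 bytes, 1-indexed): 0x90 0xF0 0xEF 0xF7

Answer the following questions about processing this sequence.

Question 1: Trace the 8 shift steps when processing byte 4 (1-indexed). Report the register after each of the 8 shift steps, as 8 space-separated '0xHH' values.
After byte 1 (0x90): reg=0x0A
After byte 2 (0xF0): reg=0xE8
After byte 3 (0xEF): reg=0x15
Register before byte 4: 0x15
After XOR with byte 0xF7: 0xE2

Answer: 0xC3 0x81 0x05 0x0A 0x14 0x28 0x50 0xA0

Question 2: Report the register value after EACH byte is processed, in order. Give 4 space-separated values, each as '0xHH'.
0x0A 0xE8 0x15 0xA0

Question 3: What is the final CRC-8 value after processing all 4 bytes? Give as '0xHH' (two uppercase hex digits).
Answer: 0xA0

Derivation:
After byte 1 (0x90): reg=0x0A
After byte 2 (0xF0): reg=0xE8
After byte 3 (0xEF): reg=0x15
After byte 4 (0xF7): reg=0xA0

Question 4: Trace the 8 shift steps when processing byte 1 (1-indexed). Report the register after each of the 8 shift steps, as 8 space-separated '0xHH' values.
Answer: 0xDE 0xBB 0x71 0xE2 0xC3 0x81 0x05 0x0A

Derivation:
Register before byte 1: 0xFF
After XOR with byte 0x90: 0x6F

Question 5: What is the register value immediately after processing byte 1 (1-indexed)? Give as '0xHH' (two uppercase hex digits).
Answer: 0x0A

Derivation:
After byte 1 (0x90): reg=0x0A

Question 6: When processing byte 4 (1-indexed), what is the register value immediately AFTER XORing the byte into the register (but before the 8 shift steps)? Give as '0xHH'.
Register before byte 4: 0x15
Byte 4: 0xF7
0x15 XOR 0xF7 = 0xE2

Answer: 0xE2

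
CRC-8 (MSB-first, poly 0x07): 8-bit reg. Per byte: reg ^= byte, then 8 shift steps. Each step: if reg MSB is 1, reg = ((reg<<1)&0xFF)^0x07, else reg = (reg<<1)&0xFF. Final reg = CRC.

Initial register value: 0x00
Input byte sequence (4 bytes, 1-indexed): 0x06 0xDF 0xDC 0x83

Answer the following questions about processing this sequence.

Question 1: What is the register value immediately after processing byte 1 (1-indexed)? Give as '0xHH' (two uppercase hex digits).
After byte 1 (0x06): reg=0x12

Answer: 0x12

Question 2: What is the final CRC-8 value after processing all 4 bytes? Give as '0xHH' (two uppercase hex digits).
Answer: 0xDA

Derivation:
After byte 1 (0x06): reg=0x12
After byte 2 (0xDF): reg=0x6D
After byte 3 (0xDC): reg=0x1E
After byte 4 (0x83): reg=0xDA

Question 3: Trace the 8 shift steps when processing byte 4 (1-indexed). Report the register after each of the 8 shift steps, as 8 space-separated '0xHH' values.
After byte 1 (0x06): reg=0x12
After byte 2 (0xDF): reg=0x6D
After byte 3 (0xDC): reg=0x1E
Register before byte 4: 0x1E
After XOR with byte 0x83: 0x9D

Answer: 0x3D 0x7A 0xF4 0xEF 0xD9 0xB5 0x6D 0xDA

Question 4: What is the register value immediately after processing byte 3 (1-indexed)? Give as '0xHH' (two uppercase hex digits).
Answer: 0x1E

Derivation:
After byte 1 (0x06): reg=0x12
After byte 2 (0xDF): reg=0x6D
After byte 3 (0xDC): reg=0x1E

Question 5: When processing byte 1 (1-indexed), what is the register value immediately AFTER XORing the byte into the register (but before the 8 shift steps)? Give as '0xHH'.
Register before byte 1: 0x00
Byte 1: 0x06
0x00 XOR 0x06 = 0x06

Answer: 0x06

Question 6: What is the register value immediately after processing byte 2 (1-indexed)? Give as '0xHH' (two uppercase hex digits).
Answer: 0x6D

Derivation:
After byte 1 (0x06): reg=0x12
After byte 2 (0xDF): reg=0x6D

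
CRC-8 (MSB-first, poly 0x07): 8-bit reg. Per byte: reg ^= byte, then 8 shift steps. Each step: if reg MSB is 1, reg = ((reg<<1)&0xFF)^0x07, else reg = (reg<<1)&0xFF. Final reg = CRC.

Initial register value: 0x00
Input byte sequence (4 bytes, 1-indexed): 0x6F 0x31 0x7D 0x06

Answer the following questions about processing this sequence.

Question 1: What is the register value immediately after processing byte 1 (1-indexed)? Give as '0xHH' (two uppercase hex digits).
After byte 1 (0x6F): reg=0x0A

Answer: 0x0A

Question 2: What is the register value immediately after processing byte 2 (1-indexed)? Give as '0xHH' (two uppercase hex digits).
Answer: 0xA1

Derivation:
After byte 1 (0x6F): reg=0x0A
After byte 2 (0x31): reg=0xA1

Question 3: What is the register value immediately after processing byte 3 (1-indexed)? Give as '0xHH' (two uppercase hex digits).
After byte 1 (0x6F): reg=0x0A
After byte 2 (0x31): reg=0xA1
After byte 3 (0x7D): reg=0x1A

Answer: 0x1A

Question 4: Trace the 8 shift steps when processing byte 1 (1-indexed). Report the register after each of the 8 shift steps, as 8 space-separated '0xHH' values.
Answer: 0xDE 0xBB 0x71 0xE2 0xC3 0x81 0x05 0x0A

Derivation:
Register before byte 1: 0x00
After XOR with byte 0x6F: 0x6F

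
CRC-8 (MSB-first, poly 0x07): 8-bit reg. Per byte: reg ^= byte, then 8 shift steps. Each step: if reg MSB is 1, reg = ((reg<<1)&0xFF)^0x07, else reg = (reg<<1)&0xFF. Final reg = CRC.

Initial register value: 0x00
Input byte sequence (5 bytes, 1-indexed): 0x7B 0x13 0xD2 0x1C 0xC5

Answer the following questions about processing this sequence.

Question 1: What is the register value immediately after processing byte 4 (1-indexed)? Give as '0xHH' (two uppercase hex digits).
Answer: 0x63

Derivation:
After byte 1 (0x7B): reg=0x66
After byte 2 (0x13): reg=0x4C
After byte 3 (0xD2): reg=0xD3
After byte 4 (0x1C): reg=0x63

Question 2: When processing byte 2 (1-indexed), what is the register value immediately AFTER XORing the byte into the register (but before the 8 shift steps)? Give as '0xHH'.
Answer: 0x75

Derivation:
Register before byte 2: 0x66
Byte 2: 0x13
0x66 XOR 0x13 = 0x75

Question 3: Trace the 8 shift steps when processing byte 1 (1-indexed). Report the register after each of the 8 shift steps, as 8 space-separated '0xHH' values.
Answer: 0xF6 0xEB 0xD1 0xA5 0x4D 0x9A 0x33 0x66

Derivation:
Register before byte 1: 0x00
After XOR with byte 0x7B: 0x7B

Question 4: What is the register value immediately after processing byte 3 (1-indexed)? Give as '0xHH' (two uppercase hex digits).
Answer: 0xD3

Derivation:
After byte 1 (0x7B): reg=0x66
After byte 2 (0x13): reg=0x4C
After byte 3 (0xD2): reg=0xD3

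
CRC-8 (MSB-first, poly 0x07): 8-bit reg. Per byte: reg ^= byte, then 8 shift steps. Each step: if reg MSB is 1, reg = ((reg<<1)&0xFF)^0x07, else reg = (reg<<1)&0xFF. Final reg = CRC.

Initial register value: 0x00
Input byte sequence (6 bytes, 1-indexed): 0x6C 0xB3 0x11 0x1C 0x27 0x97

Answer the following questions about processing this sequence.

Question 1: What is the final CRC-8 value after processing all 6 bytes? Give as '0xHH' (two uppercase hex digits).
Answer: 0xC1

Derivation:
After byte 1 (0x6C): reg=0x03
After byte 2 (0xB3): reg=0x19
After byte 3 (0x11): reg=0x38
After byte 4 (0x1C): reg=0xFC
After byte 5 (0x27): reg=0x0F
After byte 6 (0x97): reg=0xC1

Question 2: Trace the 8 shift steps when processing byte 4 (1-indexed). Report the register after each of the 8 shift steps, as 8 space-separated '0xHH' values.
After byte 1 (0x6C): reg=0x03
After byte 2 (0xB3): reg=0x19
After byte 3 (0x11): reg=0x38
Register before byte 4: 0x38
After XOR with byte 0x1C: 0x24

Answer: 0x48 0x90 0x27 0x4E 0x9C 0x3F 0x7E 0xFC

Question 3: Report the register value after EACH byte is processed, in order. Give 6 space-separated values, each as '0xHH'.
0x03 0x19 0x38 0xFC 0x0F 0xC1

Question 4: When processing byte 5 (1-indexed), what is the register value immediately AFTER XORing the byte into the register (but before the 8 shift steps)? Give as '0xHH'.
Register before byte 5: 0xFC
Byte 5: 0x27
0xFC XOR 0x27 = 0xDB

Answer: 0xDB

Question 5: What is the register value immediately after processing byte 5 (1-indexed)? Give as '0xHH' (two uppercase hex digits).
After byte 1 (0x6C): reg=0x03
After byte 2 (0xB3): reg=0x19
After byte 3 (0x11): reg=0x38
After byte 4 (0x1C): reg=0xFC
After byte 5 (0x27): reg=0x0F

Answer: 0x0F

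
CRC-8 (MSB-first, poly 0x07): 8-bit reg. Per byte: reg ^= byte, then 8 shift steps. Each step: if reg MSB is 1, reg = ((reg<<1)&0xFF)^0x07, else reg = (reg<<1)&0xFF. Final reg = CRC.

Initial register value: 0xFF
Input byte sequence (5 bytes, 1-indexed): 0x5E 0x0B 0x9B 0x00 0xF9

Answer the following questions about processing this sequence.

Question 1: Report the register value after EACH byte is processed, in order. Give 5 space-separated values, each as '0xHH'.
0x6E 0x3C 0x7C 0x73 0xBF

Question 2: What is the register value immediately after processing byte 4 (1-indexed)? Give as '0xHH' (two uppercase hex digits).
After byte 1 (0x5E): reg=0x6E
After byte 2 (0x0B): reg=0x3C
After byte 3 (0x9B): reg=0x7C
After byte 4 (0x00): reg=0x73

Answer: 0x73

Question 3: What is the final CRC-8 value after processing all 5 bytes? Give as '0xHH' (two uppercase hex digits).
Answer: 0xBF

Derivation:
After byte 1 (0x5E): reg=0x6E
After byte 2 (0x0B): reg=0x3C
After byte 3 (0x9B): reg=0x7C
After byte 4 (0x00): reg=0x73
After byte 5 (0xF9): reg=0xBF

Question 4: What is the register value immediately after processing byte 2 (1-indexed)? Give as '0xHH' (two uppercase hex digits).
Answer: 0x3C

Derivation:
After byte 1 (0x5E): reg=0x6E
After byte 2 (0x0B): reg=0x3C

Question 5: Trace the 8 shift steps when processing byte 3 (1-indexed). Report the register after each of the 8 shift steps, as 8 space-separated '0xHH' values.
Answer: 0x49 0x92 0x23 0x46 0x8C 0x1F 0x3E 0x7C

Derivation:
After byte 1 (0x5E): reg=0x6E
After byte 2 (0x0B): reg=0x3C
Register before byte 3: 0x3C
After XOR with byte 0x9B: 0xA7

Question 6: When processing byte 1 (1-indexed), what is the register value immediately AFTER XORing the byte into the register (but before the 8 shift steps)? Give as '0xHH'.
Register before byte 1: 0xFF
Byte 1: 0x5E
0xFF XOR 0x5E = 0xA1

Answer: 0xA1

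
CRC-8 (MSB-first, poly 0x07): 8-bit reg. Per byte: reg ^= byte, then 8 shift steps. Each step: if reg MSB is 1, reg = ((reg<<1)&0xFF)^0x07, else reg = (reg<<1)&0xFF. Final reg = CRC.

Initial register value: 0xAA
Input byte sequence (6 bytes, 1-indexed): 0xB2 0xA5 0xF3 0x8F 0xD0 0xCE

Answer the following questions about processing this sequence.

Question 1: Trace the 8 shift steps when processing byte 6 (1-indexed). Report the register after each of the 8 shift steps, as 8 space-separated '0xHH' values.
Answer: 0x9B 0x31 0x62 0xC4 0x8F 0x19 0x32 0x64

Derivation:
After byte 1 (0xB2): reg=0x48
After byte 2 (0xA5): reg=0x8D
After byte 3 (0xF3): reg=0x7D
After byte 4 (0x8F): reg=0xD0
After byte 5 (0xD0): reg=0x00
Register before byte 6: 0x00
After XOR with byte 0xCE: 0xCE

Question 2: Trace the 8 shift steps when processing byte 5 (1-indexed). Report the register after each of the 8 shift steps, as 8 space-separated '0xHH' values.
After byte 1 (0xB2): reg=0x48
After byte 2 (0xA5): reg=0x8D
After byte 3 (0xF3): reg=0x7D
After byte 4 (0x8F): reg=0xD0
Register before byte 5: 0xD0
After XOR with byte 0xD0: 0x00

Answer: 0x00 0x00 0x00 0x00 0x00 0x00 0x00 0x00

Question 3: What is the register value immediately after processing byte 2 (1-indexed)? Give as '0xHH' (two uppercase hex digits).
After byte 1 (0xB2): reg=0x48
After byte 2 (0xA5): reg=0x8D

Answer: 0x8D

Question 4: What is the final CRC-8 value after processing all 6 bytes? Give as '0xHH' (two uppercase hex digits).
After byte 1 (0xB2): reg=0x48
After byte 2 (0xA5): reg=0x8D
After byte 3 (0xF3): reg=0x7D
After byte 4 (0x8F): reg=0xD0
After byte 5 (0xD0): reg=0x00
After byte 6 (0xCE): reg=0x64

Answer: 0x64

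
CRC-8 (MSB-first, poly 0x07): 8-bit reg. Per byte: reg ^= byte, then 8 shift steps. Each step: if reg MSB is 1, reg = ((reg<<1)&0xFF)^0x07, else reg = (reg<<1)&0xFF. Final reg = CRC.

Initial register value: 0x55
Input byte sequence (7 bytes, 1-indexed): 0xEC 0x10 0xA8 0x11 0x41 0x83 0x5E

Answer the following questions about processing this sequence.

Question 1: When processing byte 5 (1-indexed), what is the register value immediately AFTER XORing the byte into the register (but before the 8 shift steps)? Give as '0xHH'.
Answer: 0x1A

Derivation:
Register before byte 5: 0x5B
Byte 5: 0x41
0x5B XOR 0x41 = 0x1A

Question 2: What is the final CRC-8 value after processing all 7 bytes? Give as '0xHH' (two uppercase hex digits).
Answer: 0x31

Derivation:
After byte 1 (0xEC): reg=0x26
After byte 2 (0x10): reg=0x82
After byte 3 (0xA8): reg=0xD6
After byte 4 (0x11): reg=0x5B
After byte 5 (0x41): reg=0x46
After byte 6 (0x83): reg=0x55
After byte 7 (0x5E): reg=0x31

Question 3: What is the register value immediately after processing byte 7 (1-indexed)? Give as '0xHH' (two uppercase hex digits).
Answer: 0x31

Derivation:
After byte 1 (0xEC): reg=0x26
After byte 2 (0x10): reg=0x82
After byte 3 (0xA8): reg=0xD6
After byte 4 (0x11): reg=0x5B
After byte 5 (0x41): reg=0x46
After byte 6 (0x83): reg=0x55
After byte 7 (0x5E): reg=0x31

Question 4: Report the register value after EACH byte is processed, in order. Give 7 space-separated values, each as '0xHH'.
0x26 0x82 0xD6 0x5B 0x46 0x55 0x31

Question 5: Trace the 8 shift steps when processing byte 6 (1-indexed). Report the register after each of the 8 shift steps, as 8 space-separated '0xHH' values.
Answer: 0x8D 0x1D 0x3A 0x74 0xE8 0xD7 0xA9 0x55

Derivation:
After byte 1 (0xEC): reg=0x26
After byte 2 (0x10): reg=0x82
After byte 3 (0xA8): reg=0xD6
After byte 4 (0x11): reg=0x5B
After byte 5 (0x41): reg=0x46
Register before byte 6: 0x46
After XOR with byte 0x83: 0xC5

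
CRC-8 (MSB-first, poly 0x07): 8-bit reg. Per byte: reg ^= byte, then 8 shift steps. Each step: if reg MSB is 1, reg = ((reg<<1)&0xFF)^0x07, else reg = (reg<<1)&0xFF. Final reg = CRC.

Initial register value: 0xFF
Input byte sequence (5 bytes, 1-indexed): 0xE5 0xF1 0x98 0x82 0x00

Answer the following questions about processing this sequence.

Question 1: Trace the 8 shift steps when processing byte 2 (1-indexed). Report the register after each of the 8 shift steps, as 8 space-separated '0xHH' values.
After byte 1 (0xE5): reg=0x46
Register before byte 2: 0x46
After XOR with byte 0xF1: 0xB7

Answer: 0x69 0xD2 0xA3 0x41 0x82 0x03 0x06 0x0C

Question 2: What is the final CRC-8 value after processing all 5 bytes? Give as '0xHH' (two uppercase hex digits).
After byte 1 (0xE5): reg=0x46
After byte 2 (0xF1): reg=0x0C
After byte 3 (0x98): reg=0xE5
After byte 4 (0x82): reg=0x32
After byte 5 (0x00): reg=0x9E

Answer: 0x9E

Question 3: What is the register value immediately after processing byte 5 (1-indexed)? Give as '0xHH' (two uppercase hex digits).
Answer: 0x9E

Derivation:
After byte 1 (0xE5): reg=0x46
After byte 2 (0xF1): reg=0x0C
After byte 3 (0x98): reg=0xE5
After byte 4 (0x82): reg=0x32
After byte 5 (0x00): reg=0x9E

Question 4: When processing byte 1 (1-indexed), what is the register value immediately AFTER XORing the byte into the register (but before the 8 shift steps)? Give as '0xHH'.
Answer: 0x1A

Derivation:
Register before byte 1: 0xFF
Byte 1: 0xE5
0xFF XOR 0xE5 = 0x1A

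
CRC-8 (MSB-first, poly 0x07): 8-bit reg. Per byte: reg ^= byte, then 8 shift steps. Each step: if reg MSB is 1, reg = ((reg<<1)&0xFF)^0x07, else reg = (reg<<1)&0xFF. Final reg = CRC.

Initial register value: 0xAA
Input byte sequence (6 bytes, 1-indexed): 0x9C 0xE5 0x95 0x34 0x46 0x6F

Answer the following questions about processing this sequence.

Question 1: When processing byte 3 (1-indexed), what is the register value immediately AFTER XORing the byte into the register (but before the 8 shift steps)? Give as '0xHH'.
Register before byte 3: 0x32
Byte 3: 0x95
0x32 XOR 0x95 = 0xA7

Answer: 0xA7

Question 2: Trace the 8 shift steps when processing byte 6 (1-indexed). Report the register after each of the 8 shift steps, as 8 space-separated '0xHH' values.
After byte 1 (0x9C): reg=0x82
After byte 2 (0xE5): reg=0x32
After byte 3 (0x95): reg=0x7C
After byte 4 (0x34): reg=0xFF
After byte 5 (0x46): reg=0x26
Register before byte 6: 0x26
After XOR with byte 0x6F: 0x49

Answer: 0x92 0x23 0x46 0x8C 0x1F 0x3E 0x7C 0xF8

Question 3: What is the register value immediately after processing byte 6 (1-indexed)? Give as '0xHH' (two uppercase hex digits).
After byte 1 (0x9C): reg=0x82
After byte 2 (0xE5): reg=0x32
After byte 3 (0x95): reg=0x7C
After byte 4 (0x34): reg=0xFF
After byte 5 (0x46): reg=0x26
After byte 6 (0x6F): reg=0xF8

Answer: 0xF8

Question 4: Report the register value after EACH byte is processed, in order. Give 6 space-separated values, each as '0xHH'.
0x82 0x32 0x7C 0xFF 0x26 0xF8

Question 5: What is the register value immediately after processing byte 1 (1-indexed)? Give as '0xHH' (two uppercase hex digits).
After byte 1 (0x9C): reg=0x82

Answer: 0x82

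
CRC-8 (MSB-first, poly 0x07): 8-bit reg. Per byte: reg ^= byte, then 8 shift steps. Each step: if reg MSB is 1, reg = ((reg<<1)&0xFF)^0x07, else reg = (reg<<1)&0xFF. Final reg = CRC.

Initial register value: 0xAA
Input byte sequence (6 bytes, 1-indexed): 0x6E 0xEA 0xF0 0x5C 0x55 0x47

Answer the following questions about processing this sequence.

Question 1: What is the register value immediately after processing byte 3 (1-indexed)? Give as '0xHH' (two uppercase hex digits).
After byte 1 (0x6E): reg=0x52
After byte 2 (0xEA): reg=0x21
After byte 3 (0xF0): reg=0x39

Answer: 0x39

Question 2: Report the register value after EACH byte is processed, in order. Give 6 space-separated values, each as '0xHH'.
0x52 0x21 0x39 0x3C 0x18 0x9A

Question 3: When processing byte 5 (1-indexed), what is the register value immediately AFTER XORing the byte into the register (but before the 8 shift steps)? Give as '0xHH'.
Answer: 0x69

Derivation:
Register before byte 5: 0x3C
Byte 5: 0x55
0x3C XOR 0x55 = 0x69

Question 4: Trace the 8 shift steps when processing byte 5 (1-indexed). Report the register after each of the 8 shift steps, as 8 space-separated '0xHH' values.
After byte 1 (0x6E): reg=0x52
After byte 2 (0xEA): reg=0x21
After byte 3 (0xF0): reg=0x39
After byte 4 (0x5C): reg=0x3C
Register before byte 5: 0x3C
After XOR with byte 0x55: 0x69

Answer: 0xD2 0xA3 0x41 0x82 0x03 0x06 0x0C 0x18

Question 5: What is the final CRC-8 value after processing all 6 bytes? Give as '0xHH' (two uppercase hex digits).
Answer: 0x9A

Derivation:
After byte 1 (0x6E): reg=0x52
After byte 2 (0xEA): reg=0x21
After byte 3 (0xF0): reg=0x39
After byte 4 (0x5C): reg=0x3C
After byte 5 (0x55): reg=0x18
After byte 6 (0x47): reg=0x9A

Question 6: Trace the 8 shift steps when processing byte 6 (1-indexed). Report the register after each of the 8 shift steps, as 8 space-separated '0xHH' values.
After byte 1 (0x6E): reg=0x52
After byte 2 (0xEA): reg=0x21
After byte 3 (0xF0): reg=0x39
After byte 4 (0x5C): reg=0x3C
After byte 5 (0x55): reg=0x18
Register before byte 6: 0x18
After XOR with byte 0x47: 0x5F

Answer: 0xBE 0x7B 0xF6 0xEB 0xD1 0xA5 0x4D 0x9A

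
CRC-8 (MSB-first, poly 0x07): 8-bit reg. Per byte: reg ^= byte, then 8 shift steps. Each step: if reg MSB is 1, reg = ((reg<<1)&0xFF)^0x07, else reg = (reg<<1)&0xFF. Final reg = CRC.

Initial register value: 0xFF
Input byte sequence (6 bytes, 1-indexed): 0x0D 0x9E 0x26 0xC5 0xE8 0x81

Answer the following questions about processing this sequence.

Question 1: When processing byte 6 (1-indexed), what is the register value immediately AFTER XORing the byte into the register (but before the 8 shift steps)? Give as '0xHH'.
Register before byte 6: 0x5B
Byte 6: 0x81
0x5B XOR 0x81 = 0xDA

Answer: 0xDA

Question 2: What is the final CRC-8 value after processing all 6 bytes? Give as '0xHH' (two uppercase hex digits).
After byte 1 (0x0D): reg=0xD0
After byte 2 (0x9E): reg=0xED
After byte 3 (0x26): reg=0x7F
After byte 4 (0xC5): reg=0x2F
After byte 5 (0xE8): reg=0x5B
After byte 6 (0x81): reg=0x08

Answer: 0x08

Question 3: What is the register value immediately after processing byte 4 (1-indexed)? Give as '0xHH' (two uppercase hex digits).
Answer: 0x2F

Derivation:
After byte 1 (0x0D): reg=0xD0
After byte 2 (0x9E): reg=0xED
After byte 3 (0x26): reg=0x7F
After byte 4 (0xC5): reg=0x2F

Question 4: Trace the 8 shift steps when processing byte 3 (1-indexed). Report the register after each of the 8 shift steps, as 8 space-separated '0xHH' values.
After byte 1 (0x0D): reg=0xD0
After byte 2 (0x9E): reg=0xED
Register before byte 3: 0xED
After XOR with byte 0x26: 0xCB

Answer: 0x91 0x25 0x4A 0x94 0x2F 0x5E 0xBC 0x7F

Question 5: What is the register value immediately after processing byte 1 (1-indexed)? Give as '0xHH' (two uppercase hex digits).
Answer: 0xD0

Derivation:
After byte 1 (0x0D): reg=0xD0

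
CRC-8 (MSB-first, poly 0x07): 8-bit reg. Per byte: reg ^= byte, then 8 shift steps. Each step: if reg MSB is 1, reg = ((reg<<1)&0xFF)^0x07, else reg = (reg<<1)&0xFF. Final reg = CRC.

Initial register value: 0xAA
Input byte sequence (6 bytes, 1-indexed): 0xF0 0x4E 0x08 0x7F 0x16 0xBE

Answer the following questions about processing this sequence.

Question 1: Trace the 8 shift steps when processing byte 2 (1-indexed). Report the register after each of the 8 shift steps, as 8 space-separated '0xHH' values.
After byte 1 (0xF0): reg=0x81
Register before byte 2: 0x81
After XOR with byte 0x4E: 0xCF

Answer: 0x99 0x35 0x6A 0xD4 0xAF 0x59 0xB2 0x63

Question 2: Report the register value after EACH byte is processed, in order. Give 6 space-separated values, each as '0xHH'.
0x81 0x63 0x16 0x18 0x2A 0xE5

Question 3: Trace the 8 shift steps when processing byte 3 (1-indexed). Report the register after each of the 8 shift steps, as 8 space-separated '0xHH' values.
Answer: 0xD6 0xAB 0x51 0xA2 0x43 0x86 0x0B 0x16

Derivation:
After byte 1 (0xF0): reg=0x81
After byte 2 (0x4E): reg=0x63
Register before byte 3: 0x63
After XOR with byte 0x08: 0x6B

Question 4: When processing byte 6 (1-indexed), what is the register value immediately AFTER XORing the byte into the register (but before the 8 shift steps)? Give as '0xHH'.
Answer: 0x94

Derivation:
Register before byte 6: 0x2A
Byte 6: 0xBE
0x2A XOR 0xBE = 0x94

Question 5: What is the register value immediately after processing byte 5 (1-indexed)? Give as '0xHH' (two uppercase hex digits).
After byte 1 (0xF0): reg=0x81
After byte 2 (0x4E): reg=0x63
After byte 3 (0x08): reg=0x16
After byte 4 (0x7F): reg=0x18
After byte 5 (0x16): reg=0x2A

Answer: 0x2A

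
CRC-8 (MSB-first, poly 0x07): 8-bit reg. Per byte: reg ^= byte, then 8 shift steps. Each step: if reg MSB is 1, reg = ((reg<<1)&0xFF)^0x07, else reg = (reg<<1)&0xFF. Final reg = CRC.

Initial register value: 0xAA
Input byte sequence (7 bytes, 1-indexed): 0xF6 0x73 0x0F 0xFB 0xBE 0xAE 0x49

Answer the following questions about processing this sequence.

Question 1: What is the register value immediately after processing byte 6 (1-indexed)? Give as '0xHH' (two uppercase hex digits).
After byte 1 (0xF6): reg=0x93
After byte 2 (0x73): reg=0xAE
After byte 3 (0x0F): reg=0x6E
After byte 4 (0xFB): reg=0xE2
After byte 5 (0xBE): reg=0x93
After byte 6 (0xAE): reg=0xB3

Answer: 0xB3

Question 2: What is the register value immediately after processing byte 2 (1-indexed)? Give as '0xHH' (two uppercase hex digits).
Answer: 0xAE

Derivation:
After byte 1 (0xF6): reg=0x93
After byte 2 (0x73): reg=0xAE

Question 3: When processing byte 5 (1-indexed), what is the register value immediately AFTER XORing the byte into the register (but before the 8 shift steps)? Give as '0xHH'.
Register before byte 5: 0xE2
Byte 5: 0xBE
0xE2 XOR 0xBE = 0x5C

Answer: 0x5C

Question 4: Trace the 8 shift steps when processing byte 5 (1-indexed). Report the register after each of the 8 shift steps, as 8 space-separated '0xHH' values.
After byte 1 (0xF6): reg=0x93
After byte 2 (0x73): reg=0xAE
After byte 3 (0x0F): reg=0x6E
After byte 4 (0xFB): reg=0xE2
Register before byte 5: 0xE2
After XOR with byte 0xBE: 0x5C

Answer: 0xB8 0x77 0xEE 0xDB 0xB1 0x65 0xCA 0x93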